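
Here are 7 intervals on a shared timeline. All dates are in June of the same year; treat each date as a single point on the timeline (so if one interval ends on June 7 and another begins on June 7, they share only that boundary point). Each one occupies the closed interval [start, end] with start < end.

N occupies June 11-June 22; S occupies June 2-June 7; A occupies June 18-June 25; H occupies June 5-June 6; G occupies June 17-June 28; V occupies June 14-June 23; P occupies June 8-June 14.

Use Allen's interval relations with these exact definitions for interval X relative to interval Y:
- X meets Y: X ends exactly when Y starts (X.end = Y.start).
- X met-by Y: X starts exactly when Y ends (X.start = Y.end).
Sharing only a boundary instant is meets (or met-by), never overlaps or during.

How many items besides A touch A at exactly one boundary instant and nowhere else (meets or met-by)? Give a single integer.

0

Target A = [June 18, June 25].
G [June 17, June 28] → contains → no.
H [June 5, June 6] → before → no.
N [June 11, June 22] → overlaps → no.
P [June 8, June 14] → before → no.
S [June 2, June 7] → before → no.
V [June 14, June 23] → overlaps → no.
Total: 0.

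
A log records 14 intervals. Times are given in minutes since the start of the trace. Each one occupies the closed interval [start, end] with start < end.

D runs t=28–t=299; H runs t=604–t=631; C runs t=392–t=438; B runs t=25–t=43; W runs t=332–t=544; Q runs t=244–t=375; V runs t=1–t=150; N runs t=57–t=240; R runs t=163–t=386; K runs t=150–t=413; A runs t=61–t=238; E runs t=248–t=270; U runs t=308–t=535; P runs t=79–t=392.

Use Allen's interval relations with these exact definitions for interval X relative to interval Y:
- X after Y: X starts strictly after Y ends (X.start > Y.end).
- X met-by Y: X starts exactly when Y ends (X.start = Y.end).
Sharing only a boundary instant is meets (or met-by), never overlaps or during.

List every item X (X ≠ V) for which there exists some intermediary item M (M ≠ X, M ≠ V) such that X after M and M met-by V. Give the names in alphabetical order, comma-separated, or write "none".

Target V = [t=1, t=150].
Intermediaries M with M met-by V: K.
Via K — items with X after K: H.
Union: H.

H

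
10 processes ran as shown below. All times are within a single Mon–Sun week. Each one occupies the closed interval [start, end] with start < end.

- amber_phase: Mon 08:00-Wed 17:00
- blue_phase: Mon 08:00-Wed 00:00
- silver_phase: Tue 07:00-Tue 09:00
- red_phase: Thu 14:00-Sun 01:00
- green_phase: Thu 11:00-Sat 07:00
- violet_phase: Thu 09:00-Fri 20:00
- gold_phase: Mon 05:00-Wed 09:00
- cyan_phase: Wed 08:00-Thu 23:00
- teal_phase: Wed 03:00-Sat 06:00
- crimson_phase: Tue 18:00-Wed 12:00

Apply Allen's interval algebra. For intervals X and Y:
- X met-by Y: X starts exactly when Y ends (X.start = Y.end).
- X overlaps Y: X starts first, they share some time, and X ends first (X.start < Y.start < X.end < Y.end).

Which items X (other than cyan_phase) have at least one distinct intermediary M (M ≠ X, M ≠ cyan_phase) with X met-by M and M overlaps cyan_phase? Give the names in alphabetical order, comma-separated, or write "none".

none

Target cyan_phase = [Wed 08:00, Thu 23:00].
Intermediaries M with M overlaps cyan_phase: amber_phase, crimson_phase, gold_phase.
Via amber_phase — items with X met-by amber_phase: none.
Via crimson_phase — items with X met-by crimson_phase: none.
Via gold_phase — items with X met-by gold_phase: none.
Union: none.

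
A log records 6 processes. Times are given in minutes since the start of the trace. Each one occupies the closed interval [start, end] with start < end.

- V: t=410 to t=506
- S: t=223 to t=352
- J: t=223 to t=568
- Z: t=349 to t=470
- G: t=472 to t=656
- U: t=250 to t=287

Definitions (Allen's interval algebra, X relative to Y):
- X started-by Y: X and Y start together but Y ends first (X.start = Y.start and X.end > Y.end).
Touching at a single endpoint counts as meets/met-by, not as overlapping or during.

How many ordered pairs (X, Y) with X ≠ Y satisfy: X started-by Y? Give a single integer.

1

Checking all 30 ordered pairs for relation 'started-by'; matching pairs in alphabetical order:
(J, S): J started-by S ✓
Count: 1.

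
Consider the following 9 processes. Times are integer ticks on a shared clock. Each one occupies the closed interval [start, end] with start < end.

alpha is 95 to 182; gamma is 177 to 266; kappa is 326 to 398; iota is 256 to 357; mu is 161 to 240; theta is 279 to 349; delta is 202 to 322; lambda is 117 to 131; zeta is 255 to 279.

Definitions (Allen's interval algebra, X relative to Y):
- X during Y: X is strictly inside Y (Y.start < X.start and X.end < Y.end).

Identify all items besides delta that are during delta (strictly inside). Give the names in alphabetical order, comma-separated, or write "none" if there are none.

Target delta = [202, 322].
alpha [95, 182] → before → no.
gamma [177, 266] → overlaps → no.
iota [256, 357] → overlapped-by → no.
kappa [326, 398] → after → no.
lambda [117, 131] → before → no.
mu [161, 240] → overlaps → no.
theta [279, 349] → overlapped-by → no.
zeta [255, 279] → during → yes.
Result: zeta.

zeta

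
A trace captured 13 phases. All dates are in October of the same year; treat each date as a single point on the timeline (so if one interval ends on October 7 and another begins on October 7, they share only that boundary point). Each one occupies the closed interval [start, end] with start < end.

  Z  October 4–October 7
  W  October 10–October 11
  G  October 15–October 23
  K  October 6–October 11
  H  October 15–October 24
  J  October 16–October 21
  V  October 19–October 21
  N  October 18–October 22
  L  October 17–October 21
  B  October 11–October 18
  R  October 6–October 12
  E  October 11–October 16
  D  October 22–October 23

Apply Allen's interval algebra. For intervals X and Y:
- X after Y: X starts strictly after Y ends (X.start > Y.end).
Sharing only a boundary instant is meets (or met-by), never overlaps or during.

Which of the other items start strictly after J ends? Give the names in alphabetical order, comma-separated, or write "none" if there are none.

Target J = [October 16, October 21].
B [October 11, October 18] → overlaps → no.
D [October 22, October 23] → after → yes.
E [October 11, October 16] → meets → no.
G [October 15, October 23] → contains → no.
H [October 15, October 24] → contains → no.
K [October 6, October 11] → before → no.
L [October 17, October 21] → finishes → no.
N [October 18, October 22] → overlapped-by → no.
R [October 6, October 12] → before → no.
V [October 19, October 21] → finishes → no.
W [October 10, October 11] → before → no.
Z [October 4, October 7] → before → no.
Result: D.

D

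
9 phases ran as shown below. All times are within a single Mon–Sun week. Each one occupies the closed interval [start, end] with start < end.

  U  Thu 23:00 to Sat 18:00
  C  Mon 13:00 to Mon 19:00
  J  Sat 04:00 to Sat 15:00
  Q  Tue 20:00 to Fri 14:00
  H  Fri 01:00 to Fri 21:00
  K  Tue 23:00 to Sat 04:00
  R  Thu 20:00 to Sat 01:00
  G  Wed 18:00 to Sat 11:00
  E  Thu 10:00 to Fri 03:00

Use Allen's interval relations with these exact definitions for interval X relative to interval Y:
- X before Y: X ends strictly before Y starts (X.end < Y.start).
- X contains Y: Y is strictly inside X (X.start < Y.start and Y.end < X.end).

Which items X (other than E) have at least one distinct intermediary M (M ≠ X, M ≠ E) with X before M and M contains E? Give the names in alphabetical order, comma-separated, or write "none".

C

Target E = [Thu 10:00, Fri 03:00].
Intermediaries M with M contains E: G, K, Q.
Via G — items with X before G: C.
Via K — items with X before K: C.
Via Q — items with X before Q: C.
Union: C.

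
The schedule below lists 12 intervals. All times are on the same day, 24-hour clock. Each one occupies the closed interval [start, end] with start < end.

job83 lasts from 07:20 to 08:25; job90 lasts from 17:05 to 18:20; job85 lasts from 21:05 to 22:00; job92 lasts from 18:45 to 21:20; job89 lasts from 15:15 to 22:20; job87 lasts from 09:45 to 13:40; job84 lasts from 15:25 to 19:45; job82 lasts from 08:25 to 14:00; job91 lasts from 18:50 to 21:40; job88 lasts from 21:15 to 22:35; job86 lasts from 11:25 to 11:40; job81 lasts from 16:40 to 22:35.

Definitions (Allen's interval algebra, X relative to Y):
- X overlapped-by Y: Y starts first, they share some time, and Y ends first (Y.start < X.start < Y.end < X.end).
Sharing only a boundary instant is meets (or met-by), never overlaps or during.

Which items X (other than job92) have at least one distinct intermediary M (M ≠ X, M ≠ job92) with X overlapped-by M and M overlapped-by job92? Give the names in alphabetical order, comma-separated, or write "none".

Target job92 = [18:45, 21:20].
Intermediaries M with M overlapped-by job92: job85, job88, job91.
Via job85 — items with X overlapped-by job85: job88.
Via job88 — items with X overlapped-by job88: none.
Via job91 — items with X overlapped-by job91: job85, job88.
Union: job85, job88.

job85, job88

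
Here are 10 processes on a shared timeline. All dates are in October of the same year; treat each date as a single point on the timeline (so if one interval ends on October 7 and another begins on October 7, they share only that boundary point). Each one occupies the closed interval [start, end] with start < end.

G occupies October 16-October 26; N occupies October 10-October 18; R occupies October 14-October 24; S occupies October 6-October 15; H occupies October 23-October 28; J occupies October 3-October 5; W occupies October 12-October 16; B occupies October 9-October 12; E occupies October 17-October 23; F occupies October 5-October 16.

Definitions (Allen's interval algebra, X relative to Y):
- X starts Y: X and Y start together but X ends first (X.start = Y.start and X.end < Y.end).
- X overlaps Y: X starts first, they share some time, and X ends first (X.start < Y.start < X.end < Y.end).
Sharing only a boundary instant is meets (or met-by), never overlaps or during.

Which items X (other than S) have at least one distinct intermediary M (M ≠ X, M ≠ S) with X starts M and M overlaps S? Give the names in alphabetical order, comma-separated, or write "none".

Target S = [October 6, October 15].
Intermediaries M with M overlaps S: none.
Union: none.

none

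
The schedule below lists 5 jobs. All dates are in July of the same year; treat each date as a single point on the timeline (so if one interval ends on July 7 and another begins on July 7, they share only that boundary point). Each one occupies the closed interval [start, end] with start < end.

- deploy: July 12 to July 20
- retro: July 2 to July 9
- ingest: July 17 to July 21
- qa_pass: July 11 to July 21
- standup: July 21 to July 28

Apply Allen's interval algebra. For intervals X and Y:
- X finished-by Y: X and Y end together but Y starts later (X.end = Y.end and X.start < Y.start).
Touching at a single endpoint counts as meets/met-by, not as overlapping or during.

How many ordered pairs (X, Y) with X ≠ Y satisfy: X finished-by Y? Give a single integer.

1

Checking all 20 ordered pairs for relation 'finished-by'; matching pairs in alphabetical order:
(qa_pass, ingest): qa_pass finished-by ingest ✓
Count: 1.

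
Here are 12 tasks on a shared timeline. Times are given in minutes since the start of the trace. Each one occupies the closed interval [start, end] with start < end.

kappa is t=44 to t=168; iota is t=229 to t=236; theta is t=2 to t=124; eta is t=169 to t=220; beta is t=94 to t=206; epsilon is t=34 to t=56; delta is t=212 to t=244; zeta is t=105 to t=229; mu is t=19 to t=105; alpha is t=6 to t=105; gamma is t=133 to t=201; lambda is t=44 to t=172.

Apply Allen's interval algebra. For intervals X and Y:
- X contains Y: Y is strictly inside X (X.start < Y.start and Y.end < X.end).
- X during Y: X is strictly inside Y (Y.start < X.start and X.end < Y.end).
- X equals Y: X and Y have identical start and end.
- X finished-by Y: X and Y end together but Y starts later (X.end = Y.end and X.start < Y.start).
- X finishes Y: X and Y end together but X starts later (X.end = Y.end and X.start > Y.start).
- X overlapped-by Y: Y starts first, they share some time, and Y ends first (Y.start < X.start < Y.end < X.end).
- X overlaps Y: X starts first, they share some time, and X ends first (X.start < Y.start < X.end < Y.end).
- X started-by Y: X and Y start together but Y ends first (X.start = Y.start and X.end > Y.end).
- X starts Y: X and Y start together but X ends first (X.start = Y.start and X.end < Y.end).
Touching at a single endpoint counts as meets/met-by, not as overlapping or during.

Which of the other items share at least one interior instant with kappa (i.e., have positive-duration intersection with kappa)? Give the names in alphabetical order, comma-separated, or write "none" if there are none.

Target kappa = [t=44, t=168].
alpha [t=6, t=105] → overlaps → yes.
beta [t=94, t=206] → overlapped-by → yes.
delta [t=212, t=244] → after → no.
epsilon [t=34, t=56] → overlaps → yes.
eta [t=169, t=220] → after → no.
gamma [t=133, t=201] → overlapped-by → yes.
iota [t=229, t=236] → after → no.
lambda [t=44, t=172] → started-by → yes.
mu [t=19, t=105] → overlaps → yes.
theta [t=2, t=124] → overlaps → yes.
zeta [t=105, t=229] → overlapped-by → yes.
Result: alpha, beta, epsilon, gamma, lambda, mu, theta, zeta.

alpha, beta, epsilon, gamma, lambda, mu, theta, zeta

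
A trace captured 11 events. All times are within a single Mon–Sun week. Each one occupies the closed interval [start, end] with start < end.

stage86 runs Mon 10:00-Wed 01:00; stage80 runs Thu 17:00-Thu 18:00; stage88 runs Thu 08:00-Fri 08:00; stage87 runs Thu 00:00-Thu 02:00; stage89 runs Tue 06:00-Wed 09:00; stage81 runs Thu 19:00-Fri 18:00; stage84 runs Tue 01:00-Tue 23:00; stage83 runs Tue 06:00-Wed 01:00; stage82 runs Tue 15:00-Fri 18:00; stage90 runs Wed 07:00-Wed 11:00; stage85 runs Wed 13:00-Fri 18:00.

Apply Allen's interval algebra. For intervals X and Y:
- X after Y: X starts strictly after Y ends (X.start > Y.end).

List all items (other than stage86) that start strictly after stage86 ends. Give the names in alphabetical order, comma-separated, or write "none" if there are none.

stage80, stage81, stage85, stage87, stage88, stage90

Target stage86 = [Mon 10:00, Wed 01:00].
stage80 [Thu 17:00, Thu 18:00] → after → yes.
stage81 [Thu 19:00, Fri 18:00] → after → yes.
stage82 [Tue 15:00, Fri 18:00] → overlapped-by → no.
stage83 [Tue 06:00, Wed 01:00] → finishes → no.
stage84 [Tue 01:00, Tue 23:00] → during → no.
stage85 [Wed 13:00, Fri 18:00] → after → yes.
stage87 [Thu 00:00, Thu 02:00] → after → yes.
stage88 [Thu 08:00, Fri 08:00] → after → yes.
stage89 [Tue 06:00, Wed 09:00] → overlapped-by → no.
stage90 [Wed 07:00, Wed 11:00] → after → yes.
Result: stage80, stage81, stage85, stage87, stage88, stage90.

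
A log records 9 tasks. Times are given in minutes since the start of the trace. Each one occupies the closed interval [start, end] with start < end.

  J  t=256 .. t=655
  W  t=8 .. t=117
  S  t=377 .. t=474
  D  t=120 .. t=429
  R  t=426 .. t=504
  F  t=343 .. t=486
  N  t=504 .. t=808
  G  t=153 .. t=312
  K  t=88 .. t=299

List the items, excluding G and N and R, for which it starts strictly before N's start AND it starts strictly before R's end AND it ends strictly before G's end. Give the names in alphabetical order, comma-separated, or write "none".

Conditions: its start is strictly before N's start (X.start < t=504) AND its start is strictly before R's end (X.start < t=504) AND its end is strictly before G's end (X.end < t=312).
D: start t=120 < t=504? ✓; start t=120 < t=504? ✓; end t=429 < t=312? ✗ → no.
F: start t=343 < t=504? ✓; start t=343 < t=504? ✓; end t=486 < t=312? ✗ → no.
J: start t=256 < t=504? ✓; start t=256 < t=504? ✓; end t=655 < t=312? ✗ → no.
K: start t=88 < t=504? ✓; start t=88 < t=504? ✓; end t=299 < t=312? ✓ → yes.
S: start t=377 < t=504? ✓; start t=377 < t=504? ✓; end t=474 < t=312? ✗ → no.
W: start t=8 < t=504? ✓; start t=8 < t=504? ✓; end t=117 < t=312? ✓ → yes.
Result: K, W.

K, W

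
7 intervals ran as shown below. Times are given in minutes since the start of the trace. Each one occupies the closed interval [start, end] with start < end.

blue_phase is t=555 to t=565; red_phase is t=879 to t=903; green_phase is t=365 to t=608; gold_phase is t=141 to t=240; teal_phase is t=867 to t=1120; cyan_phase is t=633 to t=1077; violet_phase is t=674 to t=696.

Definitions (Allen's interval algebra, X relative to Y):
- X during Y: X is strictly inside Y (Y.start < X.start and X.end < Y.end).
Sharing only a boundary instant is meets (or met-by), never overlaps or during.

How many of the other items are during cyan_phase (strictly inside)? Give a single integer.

2

Target cyan_phase = [t=633, t=1077].
blue_phase [t=555, t=565] → before → no.
gold_phase [t=141, t=240] → before → no.
green_phase [t=365, t=608] → before → no.
red_phase [t=879, t=903] → during → counts.
teal_phase [t=867, t=1120] → overlapped-by → no.
violet_phase [t=674, t=696] → during → counts.
Total: 2.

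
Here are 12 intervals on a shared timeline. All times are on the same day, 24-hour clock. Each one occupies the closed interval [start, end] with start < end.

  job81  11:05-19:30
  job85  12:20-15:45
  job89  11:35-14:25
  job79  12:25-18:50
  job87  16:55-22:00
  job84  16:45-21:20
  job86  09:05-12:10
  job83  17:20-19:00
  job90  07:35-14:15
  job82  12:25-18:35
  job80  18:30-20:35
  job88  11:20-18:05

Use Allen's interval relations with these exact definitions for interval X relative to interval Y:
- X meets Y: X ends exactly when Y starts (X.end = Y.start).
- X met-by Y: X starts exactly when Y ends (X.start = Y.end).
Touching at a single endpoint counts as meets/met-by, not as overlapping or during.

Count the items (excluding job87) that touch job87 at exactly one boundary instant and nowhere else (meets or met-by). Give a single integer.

Target job87 = [16:55, 22:00].
job79 [12:25, 18:50] → overlaps → no.
job80 [18:30, 20:35] → during → no.
job81 [11:05, 19:30] → overlaps → no.
job82 [12:25, 18:35] → overlaps → no.
job83 [17:20, 19:00] → during → no.
job84 [16:45, 21:20] → overlaps → no.
job85 [12:20, 15:45] → before → no.
job86 [09:05, 12:10] → before → no.
job88 [11:20, 18:05] → overlaps → no.
job89 [11:35, 14:25] → before → no.
job90 [07:35, 14:15] → before → no.
Total: 0.

0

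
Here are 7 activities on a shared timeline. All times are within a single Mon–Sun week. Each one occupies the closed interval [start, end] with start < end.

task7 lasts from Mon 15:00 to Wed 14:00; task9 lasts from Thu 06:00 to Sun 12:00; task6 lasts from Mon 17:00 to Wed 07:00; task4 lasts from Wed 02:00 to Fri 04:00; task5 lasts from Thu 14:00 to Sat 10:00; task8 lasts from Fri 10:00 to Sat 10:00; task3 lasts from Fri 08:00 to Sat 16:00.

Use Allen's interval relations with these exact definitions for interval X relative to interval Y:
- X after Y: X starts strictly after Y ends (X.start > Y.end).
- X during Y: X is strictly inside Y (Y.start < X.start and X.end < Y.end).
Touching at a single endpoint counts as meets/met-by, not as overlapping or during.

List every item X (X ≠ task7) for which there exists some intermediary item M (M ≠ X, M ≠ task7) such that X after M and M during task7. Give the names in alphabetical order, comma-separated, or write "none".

Target task7 = [Mon 15:00, Wed 14:00].
Intermediaries M with M during task7: task6.
Via task6 — items with X after task6: task3, task5, task8, task9.
Union: task3, task5, task8, task9.

task3, task5, task8, task9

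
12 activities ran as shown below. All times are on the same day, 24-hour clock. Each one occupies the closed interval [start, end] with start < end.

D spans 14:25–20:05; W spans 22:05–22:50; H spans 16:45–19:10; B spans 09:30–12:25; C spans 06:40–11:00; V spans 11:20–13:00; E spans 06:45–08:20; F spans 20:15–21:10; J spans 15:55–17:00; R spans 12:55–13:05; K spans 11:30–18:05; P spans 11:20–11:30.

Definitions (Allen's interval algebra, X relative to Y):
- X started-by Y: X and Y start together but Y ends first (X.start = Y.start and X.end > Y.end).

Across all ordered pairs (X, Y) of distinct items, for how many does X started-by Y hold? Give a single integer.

Checking all 132 ordered pairs for relation 'started-by'; matching pairs in alphabetical order:
(V, P): V started-by P ✓
Count: 1.

1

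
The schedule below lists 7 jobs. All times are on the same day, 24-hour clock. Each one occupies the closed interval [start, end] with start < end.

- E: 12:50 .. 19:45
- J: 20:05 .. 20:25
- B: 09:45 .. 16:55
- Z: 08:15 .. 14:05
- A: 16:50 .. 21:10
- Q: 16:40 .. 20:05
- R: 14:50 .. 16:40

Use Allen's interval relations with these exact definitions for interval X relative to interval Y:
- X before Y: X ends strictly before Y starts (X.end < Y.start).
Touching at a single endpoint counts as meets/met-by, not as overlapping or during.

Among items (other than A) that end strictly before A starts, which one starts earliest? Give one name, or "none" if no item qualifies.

Z

Target A = [16:50, 21:10].
B [09:45, 16:55] → overlaps → excluded.
E [12:50, 19:45] → overlaps → excluded.
J [20:05, 20:25] → during → excluded.
Q [16:40, 20:05] → overlaps → excluded.
R [14:50, 16:40] → before → candidate.
Z [08:15, 14:05] → before → candidate.
Among candidates, earliest start is 08:15 → Z.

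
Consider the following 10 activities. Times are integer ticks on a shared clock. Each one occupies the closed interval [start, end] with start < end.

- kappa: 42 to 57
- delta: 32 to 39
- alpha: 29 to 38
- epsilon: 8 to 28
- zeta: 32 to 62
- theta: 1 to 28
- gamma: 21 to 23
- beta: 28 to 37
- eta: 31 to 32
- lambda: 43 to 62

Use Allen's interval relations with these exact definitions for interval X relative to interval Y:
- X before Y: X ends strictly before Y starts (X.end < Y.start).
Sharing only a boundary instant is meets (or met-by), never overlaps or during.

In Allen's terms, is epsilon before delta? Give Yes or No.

epsilon = [8, 28], delta = [32, 39].
Actual relation of epsilon to delta: before.
Asked whether 'before' holds → Yes.

Yes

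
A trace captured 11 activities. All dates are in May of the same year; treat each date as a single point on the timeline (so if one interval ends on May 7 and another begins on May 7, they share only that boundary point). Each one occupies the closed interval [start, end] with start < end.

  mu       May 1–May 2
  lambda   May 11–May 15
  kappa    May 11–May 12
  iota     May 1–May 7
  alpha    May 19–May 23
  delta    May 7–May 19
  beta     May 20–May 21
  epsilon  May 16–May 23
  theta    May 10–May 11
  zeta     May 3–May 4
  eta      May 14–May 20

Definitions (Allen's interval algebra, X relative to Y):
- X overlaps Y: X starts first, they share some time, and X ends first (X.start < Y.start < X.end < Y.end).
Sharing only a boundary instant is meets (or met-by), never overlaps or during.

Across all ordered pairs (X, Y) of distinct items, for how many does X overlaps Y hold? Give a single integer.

5

Checking all 110 ordered pairs for relation 'overlaps'; matching pairs in alphabetical order:
(delta, epsilon): delta overlaps epsilon ✓
(delta, eta): delta overlaps eta ✓
(eta, alpha): eta overlaps alpha ✓
(eta, epsilon): eta overlaps epsilon ✓
(lambda, eta): lambda overlaps eta ✓
Count: 5.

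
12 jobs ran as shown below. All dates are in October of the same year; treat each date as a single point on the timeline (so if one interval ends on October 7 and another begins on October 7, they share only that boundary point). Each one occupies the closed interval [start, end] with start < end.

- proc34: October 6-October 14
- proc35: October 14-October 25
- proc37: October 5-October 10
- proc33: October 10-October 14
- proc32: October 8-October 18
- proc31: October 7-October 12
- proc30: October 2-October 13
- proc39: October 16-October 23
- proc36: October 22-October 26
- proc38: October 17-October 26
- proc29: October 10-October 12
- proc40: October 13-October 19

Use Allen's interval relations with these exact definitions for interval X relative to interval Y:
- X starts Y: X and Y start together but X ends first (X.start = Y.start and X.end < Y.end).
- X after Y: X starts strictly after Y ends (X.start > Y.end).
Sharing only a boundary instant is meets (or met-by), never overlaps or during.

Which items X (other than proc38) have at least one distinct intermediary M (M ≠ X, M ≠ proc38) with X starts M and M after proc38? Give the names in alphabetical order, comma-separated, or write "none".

none

Target proc38 = [October 17, October 26].
Intermediaries M with M after proc38: none.
Union: none.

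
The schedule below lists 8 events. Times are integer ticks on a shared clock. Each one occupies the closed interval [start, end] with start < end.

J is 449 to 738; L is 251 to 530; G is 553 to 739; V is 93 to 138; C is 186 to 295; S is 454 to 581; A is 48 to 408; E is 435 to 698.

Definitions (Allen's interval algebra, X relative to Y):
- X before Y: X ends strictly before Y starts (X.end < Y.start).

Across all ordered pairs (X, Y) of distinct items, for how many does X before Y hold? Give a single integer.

15

Checking all 56 ordered pairs for relation 'before'; matching pairs in alphabetical order:
(A, E): A before E ✓
(A, G): A before G ✓
(A, J): A before J ✓
(A, S): A before S ✓
(C, E): C before E ✓
(C, G): C before G ✓
(C, J): C before J ✓
(C, S): C before S ✓
(L, G): L before G ✓
(V, C): V before C ✓
(V, E): V before E ✓
(V, G): V before G ✓
(V, J): V before J ✓
(V, L): V before L ✓
(V, S): V before S ✓
Count: 15.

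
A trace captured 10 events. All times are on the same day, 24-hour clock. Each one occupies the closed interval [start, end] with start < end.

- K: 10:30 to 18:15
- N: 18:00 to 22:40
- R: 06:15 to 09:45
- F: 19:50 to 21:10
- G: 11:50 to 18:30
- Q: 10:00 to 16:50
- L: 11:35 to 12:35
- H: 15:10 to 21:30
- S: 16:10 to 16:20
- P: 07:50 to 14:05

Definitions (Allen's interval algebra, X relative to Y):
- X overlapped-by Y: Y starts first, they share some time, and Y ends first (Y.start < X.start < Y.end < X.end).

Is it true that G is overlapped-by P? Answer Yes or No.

G = [11:50, 18:30], P = [07:50, 14:05].
Actual relation of G to P: overlapped-by.
Asked whether 'overlapped-by' holds → Yes.

Yes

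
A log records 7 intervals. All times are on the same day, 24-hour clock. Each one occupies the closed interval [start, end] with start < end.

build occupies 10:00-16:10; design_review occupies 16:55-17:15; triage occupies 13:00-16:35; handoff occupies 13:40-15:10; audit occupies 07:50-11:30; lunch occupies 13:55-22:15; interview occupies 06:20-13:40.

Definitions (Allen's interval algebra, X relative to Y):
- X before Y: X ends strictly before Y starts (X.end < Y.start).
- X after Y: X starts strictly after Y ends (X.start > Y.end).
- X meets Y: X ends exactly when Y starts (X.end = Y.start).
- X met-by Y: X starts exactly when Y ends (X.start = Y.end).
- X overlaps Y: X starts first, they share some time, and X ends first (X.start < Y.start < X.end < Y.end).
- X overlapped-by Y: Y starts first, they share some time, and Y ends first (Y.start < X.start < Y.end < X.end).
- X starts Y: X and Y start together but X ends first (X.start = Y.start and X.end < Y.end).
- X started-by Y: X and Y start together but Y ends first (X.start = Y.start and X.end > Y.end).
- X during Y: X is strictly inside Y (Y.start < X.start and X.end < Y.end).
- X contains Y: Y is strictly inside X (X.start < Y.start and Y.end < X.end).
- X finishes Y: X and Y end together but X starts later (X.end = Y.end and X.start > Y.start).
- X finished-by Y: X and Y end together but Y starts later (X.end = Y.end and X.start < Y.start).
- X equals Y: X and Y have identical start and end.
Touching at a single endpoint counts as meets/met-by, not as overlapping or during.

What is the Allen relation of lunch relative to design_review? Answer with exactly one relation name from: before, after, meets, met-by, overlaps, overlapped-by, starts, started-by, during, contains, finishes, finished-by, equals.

contains

lunch = [13:55, 22:15]; design_review = [16:55, 17:15].
Compare endpoints: lunch.start < design_review.start, lunch.start < design_review.end, lunch.end > design_review.start, lunch.end > design_review.end.
That pattern is 'contains'.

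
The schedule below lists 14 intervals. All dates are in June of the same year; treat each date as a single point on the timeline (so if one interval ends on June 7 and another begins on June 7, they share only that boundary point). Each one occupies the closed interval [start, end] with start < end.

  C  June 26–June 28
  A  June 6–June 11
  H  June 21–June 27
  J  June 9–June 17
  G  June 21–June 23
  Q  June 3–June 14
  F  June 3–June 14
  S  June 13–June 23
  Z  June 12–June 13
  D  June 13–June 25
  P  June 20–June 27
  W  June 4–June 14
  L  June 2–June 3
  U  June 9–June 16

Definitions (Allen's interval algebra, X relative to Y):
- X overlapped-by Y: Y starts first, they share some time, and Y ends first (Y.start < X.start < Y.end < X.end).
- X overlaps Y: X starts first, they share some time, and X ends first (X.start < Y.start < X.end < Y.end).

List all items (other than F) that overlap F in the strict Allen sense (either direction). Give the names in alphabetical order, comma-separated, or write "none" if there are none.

Target F = [June 3, June 14].
A [June 6, June 11] → during → no.
C [June 26, June 28] → after → no.
D [June 13, June 25] → overlapped-by → yes.
G [June 21, June 23] → after → no.
H [June 21, June 27] → after → no.
J [June 9, June 17] → overlapped-by → yes.
L [June 2, June 3] → meets → no.
P [June 20, June 27] → after → no.
Q [June 3, June 14] → equals → no.
S [June 13, June 23] → overlapped-by → yes.
U [June 9, June 16] → overlapped-by → yes.
W [June 4, June 14] → finishes → no.
Z [June 12, June 13] → during → no.
Result: D, J, S, U.

D, J, S, U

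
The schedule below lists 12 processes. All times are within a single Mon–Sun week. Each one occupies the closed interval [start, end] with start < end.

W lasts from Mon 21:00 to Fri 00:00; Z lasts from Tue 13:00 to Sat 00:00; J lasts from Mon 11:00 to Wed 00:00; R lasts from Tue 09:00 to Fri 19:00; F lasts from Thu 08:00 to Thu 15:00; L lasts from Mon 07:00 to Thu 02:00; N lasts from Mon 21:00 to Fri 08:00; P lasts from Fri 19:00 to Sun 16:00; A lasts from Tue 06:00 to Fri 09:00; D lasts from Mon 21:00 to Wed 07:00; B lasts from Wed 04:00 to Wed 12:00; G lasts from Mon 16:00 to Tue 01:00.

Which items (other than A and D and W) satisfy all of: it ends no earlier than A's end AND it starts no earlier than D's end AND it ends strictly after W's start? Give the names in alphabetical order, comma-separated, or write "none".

P

Conditions: its end is no earlier than A's end (X.end >= Fri 09:00) AND its start is no earlier than D's end (X.start >= Wed 07:00) AND its end is strictly after W's start (X.end > Mon 21:00).
B: end Wed 12:00 >= Fri 09:00? ✗; start Wed 04:00 >= Wed 07:00? ✗; end Wed 12:00 > Mon 21:00? ✓ → no.
F: end Thu 15:00 >= Fri 09:00? ✗; start Thu 08:00 >= Wed 07:00? ✓; end Thu 15:00 > Mon 21:00? ✓ → no.
G: end Tue 01:00 >= Fri 09:00? ✗; start Mon 16:00 >= Wed 07:00? ✗; end Tue 01:00 > Mon 21:00? ✓ → no.
J: end Wed 00:00 >= Fri 09:00? ✗; start Mon 11:00 >= Wed 07:00? ✗; end Wed 00:00 > Mon 21:00? ✓ → no.
L: end Thu 02:00 >= Fri 09:00? ✗; start Mon 07:00 >= Wed 07:00? ✗; end Thu 02:00 > Mon 21:00? ✓ → no.
N: end Fri 08:00 >= Fri 09:00? ✗; start Mon 21:00 >= Wed 07:00? ✗; end Fri 08:00 > Mon 21:00? ✓ → no.
P: end Sun 16:00 >= Fri 09:00? ✓; start Fri 19:00 >= Wed 07:00? ✓; end Sun 16:00 > Mon 21:00? ✓ → yes.
R: end Fri 19:00 >= Fri 09:00? ✓; start Tue 09:00 >= Wed 07:00? ✗; end Fri 19:00 > Mon 21:00? ✓ → no.
Z: end Sat 00:00 >= Fri 09:00? ✓; start Tue 13:00 >= Wed 07:00? ✗; end Sat 00:00 > Mon 21:00? ✓ → no.
Result: P.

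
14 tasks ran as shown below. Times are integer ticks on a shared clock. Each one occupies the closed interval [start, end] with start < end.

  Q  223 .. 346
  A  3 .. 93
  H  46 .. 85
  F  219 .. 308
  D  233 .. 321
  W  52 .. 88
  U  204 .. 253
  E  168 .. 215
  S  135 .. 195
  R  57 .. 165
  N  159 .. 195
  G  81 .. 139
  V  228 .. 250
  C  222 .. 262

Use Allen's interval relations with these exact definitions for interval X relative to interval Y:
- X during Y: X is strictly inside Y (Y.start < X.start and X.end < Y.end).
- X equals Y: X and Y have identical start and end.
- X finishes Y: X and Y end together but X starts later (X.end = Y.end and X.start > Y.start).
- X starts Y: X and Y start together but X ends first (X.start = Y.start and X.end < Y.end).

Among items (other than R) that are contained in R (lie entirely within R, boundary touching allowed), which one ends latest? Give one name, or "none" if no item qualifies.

G

Target R = [57, 165].
A [3, 93] → overlaps → excluded.
C [222, 262] → after → excluded.
D [233, 321] → after → excluded.
E [168, 215] → after → excluded.
F [219, 308] → after → excluded.
G [81, 139] → during → candidate.
H [46, 85] → overlaps → excluded.
N [159, 195] → overlapped-by → excluded.
Q [223, 346] → after → excluded.
S [135, 195] → overlapped-by → excluded.
U [204, 253] → after → excluded.
V [228, 250] → after → excluded.
W [52, 88] → overlaps → excluded.
Among candidates, latest end is 139 → G.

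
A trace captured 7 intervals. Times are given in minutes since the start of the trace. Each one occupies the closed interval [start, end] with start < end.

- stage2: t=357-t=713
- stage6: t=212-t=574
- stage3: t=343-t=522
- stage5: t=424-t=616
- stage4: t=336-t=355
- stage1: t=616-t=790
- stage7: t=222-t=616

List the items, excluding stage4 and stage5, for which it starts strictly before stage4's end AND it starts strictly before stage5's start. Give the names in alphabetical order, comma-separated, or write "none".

stage3, stage6, stage7

Conditions: its start is strictly before stage4's end (X.start < t=355) AND its start is strictly before stage5's start (X.start < t=424).
stage1: start t=616 < t=355? ✗; start t=616 < t=424? ✗ → no.
stage2: start t=357 < t=355? ✗; start t=357 < t=424? ✓ → no.
stage3: start t=343 < t=355? ✓; start t=343 < t=424? ✓ → yes.
stage6: start t=212 < t=355? ✓; start t=212 < t=424? ✓ → yes.
stage7: start t=222 < t=355? ✓; start t=222 < t=424? ✓ → yes.
Result: stage3, stage6, stage7.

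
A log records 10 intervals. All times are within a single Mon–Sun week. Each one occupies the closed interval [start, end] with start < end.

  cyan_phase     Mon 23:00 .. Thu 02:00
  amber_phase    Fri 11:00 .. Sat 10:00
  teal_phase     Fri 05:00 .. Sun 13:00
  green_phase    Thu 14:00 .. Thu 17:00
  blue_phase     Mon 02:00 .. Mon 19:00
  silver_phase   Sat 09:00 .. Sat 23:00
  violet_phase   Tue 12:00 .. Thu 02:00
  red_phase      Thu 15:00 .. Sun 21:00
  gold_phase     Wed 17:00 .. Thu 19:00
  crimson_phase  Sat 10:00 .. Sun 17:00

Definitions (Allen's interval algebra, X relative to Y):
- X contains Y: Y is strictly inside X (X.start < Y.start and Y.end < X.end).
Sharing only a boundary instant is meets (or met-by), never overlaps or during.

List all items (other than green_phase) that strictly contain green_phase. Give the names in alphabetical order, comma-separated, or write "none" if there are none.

gold_phase

Target green_phase = [Thu 14:00, Thu 17:00].
amber_phase [Fri 11:00, Sat 10:00] → after → no.
blue_phase [Mon 02:00, Mon 19:00] → before → no.
crimson_phase [Sat 10:00, Sun 17:00] → after → no.
cyan_phase [Mon 23:00, Thu 02:00] → before → no.
gold_phase [Wed 17:00, Thu 19:00] → contains → yes.
red_phase [Thu 15:00, Sun 21:00] → overlapped-by → no.
silver_phase [Sat 09:00, Sat 23:00] → after → no.
teal_phase [Fri 05:00, Sun 13:00] → after → no.
violet_phase [Tue 12:00, Thu 02:00] → before → no.
Result: gold_phase.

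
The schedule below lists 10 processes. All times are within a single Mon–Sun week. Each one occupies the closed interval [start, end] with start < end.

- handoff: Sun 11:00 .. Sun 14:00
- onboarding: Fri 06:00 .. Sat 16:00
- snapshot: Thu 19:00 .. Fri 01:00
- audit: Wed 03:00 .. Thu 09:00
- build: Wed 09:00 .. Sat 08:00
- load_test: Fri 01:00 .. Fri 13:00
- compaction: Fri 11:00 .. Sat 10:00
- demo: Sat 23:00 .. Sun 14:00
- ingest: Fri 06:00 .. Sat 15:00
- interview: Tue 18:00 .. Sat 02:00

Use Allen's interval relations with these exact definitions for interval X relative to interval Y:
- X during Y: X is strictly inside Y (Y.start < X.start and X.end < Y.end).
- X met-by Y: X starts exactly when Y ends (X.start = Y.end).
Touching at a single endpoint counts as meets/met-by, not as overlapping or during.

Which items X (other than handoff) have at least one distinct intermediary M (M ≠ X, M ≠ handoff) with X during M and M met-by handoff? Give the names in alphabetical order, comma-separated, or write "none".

Target handoff = [Sun 11:00, Sun 14:00].
Intermediaries M with M met-by handoff: none.
Union: none.

none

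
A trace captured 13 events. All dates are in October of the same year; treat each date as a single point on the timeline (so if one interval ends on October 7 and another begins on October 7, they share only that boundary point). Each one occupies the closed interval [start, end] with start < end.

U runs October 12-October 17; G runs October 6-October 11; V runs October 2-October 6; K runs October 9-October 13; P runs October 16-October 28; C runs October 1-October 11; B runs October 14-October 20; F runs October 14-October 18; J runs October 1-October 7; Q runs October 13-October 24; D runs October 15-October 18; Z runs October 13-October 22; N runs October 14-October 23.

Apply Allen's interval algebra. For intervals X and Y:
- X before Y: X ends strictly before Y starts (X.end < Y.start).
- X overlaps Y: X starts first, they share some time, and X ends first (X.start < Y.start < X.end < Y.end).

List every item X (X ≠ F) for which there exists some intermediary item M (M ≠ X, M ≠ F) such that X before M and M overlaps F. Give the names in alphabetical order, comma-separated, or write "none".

C, G, J, V

Target F = [October 14, October 18].
Intermediaries M with M overlaps F: U.
Via U — items with X before U: C, G, J, V.
Union: C, G, J, V.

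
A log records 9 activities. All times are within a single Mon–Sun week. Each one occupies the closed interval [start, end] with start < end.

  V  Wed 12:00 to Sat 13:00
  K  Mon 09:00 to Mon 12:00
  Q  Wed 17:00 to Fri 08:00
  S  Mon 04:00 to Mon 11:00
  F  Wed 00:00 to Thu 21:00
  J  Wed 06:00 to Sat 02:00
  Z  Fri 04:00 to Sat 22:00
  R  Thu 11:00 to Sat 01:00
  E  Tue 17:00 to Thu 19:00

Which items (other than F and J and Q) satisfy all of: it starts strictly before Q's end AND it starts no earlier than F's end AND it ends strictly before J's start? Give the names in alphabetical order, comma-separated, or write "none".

Conditions: its start is strictly before Q's end (X.start < Fri 08:00) AND its start is no earlier than F's end (X.start >= Thu 21:00) AND its end is strictly before J's start (X.end < Wed 06:00).
E: start Tue 17:00 < Fri 08:00? ✓; start Tue 17:00 >= Thu 21:00? ✗; end Thu 19:00 < Wed 06:00? ✗ → no.
K: start Mon 09:00 < Fri 08:00? ✓; start Mon 09:00 >= Thu 21:00? ✗; end Mon 12:00 < Wed 06:00? ✓ → no.
R: start Thu 11:00 < Fri 08:00? ✓; start Thu 11:00 >= Thu 21:00? ✗; end Sat 01:00 < Wed 06:00? ✗ → no.
S: start Mon 04:00 < Fri 08:00? ✓; start Mon 04:00 >= Thu 21:00? ✗; end Mon 11:00 < Wed 06:00? ✓ → no.
V: start Wed 12:00 < Fri 08:00? ✓; start Wed 12:00 >= Thu 21:00? ✗; end Sat 13:00 < Wed 06:00? ✗ → no.
Z: start Fri 04:00 < Fri 08:00? ✓; start Fri 04:00 >= Thu 21:00? ✓; end Sat 22:00 < Wed 06:00? ✗ → no.
Result: none.

none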